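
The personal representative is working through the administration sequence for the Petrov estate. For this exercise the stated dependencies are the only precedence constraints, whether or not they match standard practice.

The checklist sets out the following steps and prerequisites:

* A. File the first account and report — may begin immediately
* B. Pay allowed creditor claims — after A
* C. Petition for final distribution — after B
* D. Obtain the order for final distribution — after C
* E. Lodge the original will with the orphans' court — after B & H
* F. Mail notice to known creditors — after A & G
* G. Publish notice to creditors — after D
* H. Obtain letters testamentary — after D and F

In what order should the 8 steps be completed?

A, B, C, D, G, F, H, E

A is the only step with nothing outstanding, so it goes first.
B needed A, now all done → B.
That leaves C as the only ready step → C.
D needed C, now all done → D.
G is the only step now ready → G.
That leaves F as the only ready step → F.
H needed D and F, now all done → H.
Next only E has its prerequisites met → E.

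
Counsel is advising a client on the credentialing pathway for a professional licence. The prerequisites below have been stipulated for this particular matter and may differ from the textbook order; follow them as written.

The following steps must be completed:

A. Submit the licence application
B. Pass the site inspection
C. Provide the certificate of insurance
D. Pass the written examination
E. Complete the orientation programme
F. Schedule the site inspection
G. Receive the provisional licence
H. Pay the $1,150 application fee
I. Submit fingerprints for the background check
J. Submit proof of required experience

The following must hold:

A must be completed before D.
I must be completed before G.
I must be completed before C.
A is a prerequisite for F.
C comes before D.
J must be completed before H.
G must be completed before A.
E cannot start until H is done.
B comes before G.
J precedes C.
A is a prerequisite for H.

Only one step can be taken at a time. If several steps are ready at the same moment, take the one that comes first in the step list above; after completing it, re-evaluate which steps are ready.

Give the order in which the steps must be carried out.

B, I and J have no prerequisites; B is listed earlier, so B is first.
I and J are both available; I is listed earlier → I.
Now G and J have their prerequisites met. G is listed earlier, so G next.
A now also ready, so the ready set is {A, J}; A is listed earlier → A.
F now also ready, so the ready set is {F, J}; F is listed earlier → F.
Next only J has its prerequisites met → J.
C and H are both available; C is listed earlier → C.
D now also ready, so the ready set is {D, H}; D is listed earlier → D.
H is the only step now ready → H.
Next only E has its prerequisites met → E.

B, I, G, A, F, J, C, D, H, E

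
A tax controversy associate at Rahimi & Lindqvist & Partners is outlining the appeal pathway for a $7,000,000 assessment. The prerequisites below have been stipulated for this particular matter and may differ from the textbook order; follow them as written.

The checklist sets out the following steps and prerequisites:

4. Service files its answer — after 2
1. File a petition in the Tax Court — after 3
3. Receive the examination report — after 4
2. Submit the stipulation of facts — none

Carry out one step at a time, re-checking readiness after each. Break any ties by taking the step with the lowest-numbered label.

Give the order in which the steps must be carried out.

2 has no prerequisites → 2 first.
4 is the only step now ready → 4.
3 needed 4, now all done → 3.
1 needed 3, now all done → 1.

2, 4, 3, 1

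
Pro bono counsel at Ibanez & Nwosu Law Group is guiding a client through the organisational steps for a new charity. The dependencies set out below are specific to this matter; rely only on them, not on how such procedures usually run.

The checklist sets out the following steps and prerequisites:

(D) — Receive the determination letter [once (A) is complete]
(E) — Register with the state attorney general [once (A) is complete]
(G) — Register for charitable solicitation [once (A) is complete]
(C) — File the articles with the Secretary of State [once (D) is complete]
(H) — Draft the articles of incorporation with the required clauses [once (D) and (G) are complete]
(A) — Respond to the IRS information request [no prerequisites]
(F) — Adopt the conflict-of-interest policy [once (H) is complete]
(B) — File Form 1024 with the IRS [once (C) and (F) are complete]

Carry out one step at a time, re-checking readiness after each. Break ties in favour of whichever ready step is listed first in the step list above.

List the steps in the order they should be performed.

Only (A) has no prerequisites, so it is first.
Ready: (D), (E) and (G). (D) is listed earlier → (D).
(C) now also ready, so the ready set is {(E), (G), (C)}; (E) is listed earlier → (E).
(G) and (C) are both available; (G) is listed earlier → (G).
Now (C) and (H) have their prerequisites met. (C) is listed earlier, so (C) next.
(H) is the only step now ready → (H).
(F) needed (H), now all done → (F).
Next only (B) has its prerequisites met → (B).

(A) → (D) → (E) → (G) → (C) → (H) → (F) → (B)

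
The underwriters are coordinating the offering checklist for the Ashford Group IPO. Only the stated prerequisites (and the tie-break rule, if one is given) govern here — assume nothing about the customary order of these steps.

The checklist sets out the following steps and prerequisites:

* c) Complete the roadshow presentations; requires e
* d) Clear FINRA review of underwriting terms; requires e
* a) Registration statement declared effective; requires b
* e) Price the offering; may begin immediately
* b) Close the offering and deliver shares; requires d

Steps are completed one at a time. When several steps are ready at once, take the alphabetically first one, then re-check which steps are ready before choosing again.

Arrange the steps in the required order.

e c d b a

Only e has no prerequisites, so it is first.
Now c and d have their prerequisites met. c has the earlier label, so c next.
d is the only step now ready → d.
b needed d, now all done → b.
a needed b, now all done → a.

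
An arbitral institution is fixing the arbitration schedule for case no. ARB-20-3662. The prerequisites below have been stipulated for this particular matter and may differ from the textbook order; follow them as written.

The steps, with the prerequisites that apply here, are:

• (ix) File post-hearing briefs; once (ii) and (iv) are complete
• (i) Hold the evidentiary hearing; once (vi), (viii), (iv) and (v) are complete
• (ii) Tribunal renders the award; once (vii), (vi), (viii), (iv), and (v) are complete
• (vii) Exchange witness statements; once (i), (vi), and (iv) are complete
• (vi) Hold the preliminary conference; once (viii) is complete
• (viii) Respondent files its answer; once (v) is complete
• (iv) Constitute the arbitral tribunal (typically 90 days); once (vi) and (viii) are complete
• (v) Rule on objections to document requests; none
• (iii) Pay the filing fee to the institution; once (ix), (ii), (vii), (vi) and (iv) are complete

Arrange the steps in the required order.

(v) (viii) (vi) (iv) (i) (vii) (ii) (ix) (iii)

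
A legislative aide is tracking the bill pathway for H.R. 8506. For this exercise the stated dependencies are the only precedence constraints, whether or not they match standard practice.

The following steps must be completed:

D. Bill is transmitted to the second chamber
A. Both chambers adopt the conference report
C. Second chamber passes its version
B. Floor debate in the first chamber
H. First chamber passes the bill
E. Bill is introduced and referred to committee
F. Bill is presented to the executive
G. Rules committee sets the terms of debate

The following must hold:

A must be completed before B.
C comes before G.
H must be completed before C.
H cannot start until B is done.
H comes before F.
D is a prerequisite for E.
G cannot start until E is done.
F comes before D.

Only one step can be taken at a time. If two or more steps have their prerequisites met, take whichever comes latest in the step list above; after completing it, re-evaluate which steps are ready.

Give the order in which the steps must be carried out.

A, B, H, F, C, D, E, G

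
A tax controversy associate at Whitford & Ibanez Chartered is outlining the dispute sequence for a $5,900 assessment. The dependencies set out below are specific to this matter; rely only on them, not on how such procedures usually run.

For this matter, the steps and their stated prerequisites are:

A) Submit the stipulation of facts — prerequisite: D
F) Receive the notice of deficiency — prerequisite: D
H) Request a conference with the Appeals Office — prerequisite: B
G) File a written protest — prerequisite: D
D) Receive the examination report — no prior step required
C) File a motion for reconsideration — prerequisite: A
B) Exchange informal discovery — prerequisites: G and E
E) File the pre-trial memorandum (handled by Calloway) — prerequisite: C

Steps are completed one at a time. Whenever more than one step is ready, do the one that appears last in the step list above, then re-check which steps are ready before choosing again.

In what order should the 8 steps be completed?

D has no prerequisites → D first.
Ready: G, F and A. G is listed later → G.
Ready: F and A. F is listed later → F.
A is the only step now ready → A.
Next only C has its prerequisites met → C.
That leaves E as the only ready step → E.
Next only B has its prerequisites met → B.
H is the only step now ready → H.

D G F A C E B H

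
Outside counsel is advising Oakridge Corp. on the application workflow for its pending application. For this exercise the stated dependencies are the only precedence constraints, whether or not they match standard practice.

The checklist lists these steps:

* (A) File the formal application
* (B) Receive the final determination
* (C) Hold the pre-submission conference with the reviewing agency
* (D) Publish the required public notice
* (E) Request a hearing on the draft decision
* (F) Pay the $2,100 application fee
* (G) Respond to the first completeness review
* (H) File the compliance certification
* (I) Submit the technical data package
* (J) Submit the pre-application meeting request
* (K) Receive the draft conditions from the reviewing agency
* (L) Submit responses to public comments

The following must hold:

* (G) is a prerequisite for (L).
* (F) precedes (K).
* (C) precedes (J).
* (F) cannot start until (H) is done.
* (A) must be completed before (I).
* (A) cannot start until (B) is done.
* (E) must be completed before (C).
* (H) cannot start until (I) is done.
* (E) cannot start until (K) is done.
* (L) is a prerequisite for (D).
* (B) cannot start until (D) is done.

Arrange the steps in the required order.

Only (G) has no prerequisites, so it is first.
(L) needed (G), now all done → (L).
(D) needed (L), now all done → (D).
(B) needed (D), now all done → (B).
Next only (A) has its prerequisites met → (A).
(I) needed (A), now all done → (I).
(H) needed (I), now all done → (H).
(F) needed (H), now all done → (F).
(K) needed (F), now all done → (K).
(E) needed (K), now all done → (E).
(C) needed (E), now all done → (C).
(J) needed (C), now all done → (J).

(G), (L), (D), (B), (A), (I), (H), (F), (K), (E), (C), (J)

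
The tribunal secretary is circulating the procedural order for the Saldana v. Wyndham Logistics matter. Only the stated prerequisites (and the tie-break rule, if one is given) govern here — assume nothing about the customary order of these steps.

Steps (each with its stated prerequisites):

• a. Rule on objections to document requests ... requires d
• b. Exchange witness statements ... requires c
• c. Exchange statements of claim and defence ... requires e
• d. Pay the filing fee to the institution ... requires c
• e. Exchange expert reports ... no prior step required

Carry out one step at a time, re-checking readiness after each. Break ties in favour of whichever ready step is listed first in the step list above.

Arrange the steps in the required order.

e c b d a

e has no prerequisites → e first.
Next only c has its prerequisites met → c.
Now b and d have their prerequisites met. b is listed earlier, so b next.
That leaves d as the only ready step → d.
Next only a has its prerequisites met → a.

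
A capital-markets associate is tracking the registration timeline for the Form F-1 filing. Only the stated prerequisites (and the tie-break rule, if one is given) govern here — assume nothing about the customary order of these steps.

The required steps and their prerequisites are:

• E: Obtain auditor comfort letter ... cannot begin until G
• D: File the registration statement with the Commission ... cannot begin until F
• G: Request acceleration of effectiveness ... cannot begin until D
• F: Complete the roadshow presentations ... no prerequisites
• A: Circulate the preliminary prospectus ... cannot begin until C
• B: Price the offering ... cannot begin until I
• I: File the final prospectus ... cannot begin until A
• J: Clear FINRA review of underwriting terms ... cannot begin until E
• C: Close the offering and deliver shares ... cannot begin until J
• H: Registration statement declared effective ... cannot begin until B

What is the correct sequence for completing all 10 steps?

F, D, G, E, J, C, A, I, B, H

Only F has no prerequisites, so it is first.
Next only D has its prerequisites met → D.
Next only G has its prerequisites met → G.
E is the only step now ready → E.
J needed E, now all done → J.
Next only C has its prerequisites met → C.
A is the only step now ready → A.
I needed A, now all done → I.
B needed I, now all done → B.
Next only H has its prerequisites met → H.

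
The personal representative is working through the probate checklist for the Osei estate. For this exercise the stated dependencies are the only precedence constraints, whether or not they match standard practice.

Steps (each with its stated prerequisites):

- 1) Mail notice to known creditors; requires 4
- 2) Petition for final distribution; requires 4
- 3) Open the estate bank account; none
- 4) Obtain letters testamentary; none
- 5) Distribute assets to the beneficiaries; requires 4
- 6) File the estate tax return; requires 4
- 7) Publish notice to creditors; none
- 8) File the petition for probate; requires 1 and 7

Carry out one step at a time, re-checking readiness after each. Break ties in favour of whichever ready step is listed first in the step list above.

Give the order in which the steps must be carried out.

Nothing is required for 3, 4 and 7. 3 is listed earlier → 3 first.
Ready: 4 and 7. 4 is listed earlier → 4.
Ready: 1, 2, 5, 6 and 7. 1 is listed earlier → 1.
Now 2, 5, 6 and 7 have their prerequisites met. 2 is listed earlier, so 2 next.
Ready: 5, 6 and 7. 5 is listed earlier → 5.
6 and 7 are both available; 6 is listed earlier → 6.
Next only 7 has its prerequisites met → 7.
Next only 8 has its prerequisites met → 8.

3 4 1 2 5 6 7 8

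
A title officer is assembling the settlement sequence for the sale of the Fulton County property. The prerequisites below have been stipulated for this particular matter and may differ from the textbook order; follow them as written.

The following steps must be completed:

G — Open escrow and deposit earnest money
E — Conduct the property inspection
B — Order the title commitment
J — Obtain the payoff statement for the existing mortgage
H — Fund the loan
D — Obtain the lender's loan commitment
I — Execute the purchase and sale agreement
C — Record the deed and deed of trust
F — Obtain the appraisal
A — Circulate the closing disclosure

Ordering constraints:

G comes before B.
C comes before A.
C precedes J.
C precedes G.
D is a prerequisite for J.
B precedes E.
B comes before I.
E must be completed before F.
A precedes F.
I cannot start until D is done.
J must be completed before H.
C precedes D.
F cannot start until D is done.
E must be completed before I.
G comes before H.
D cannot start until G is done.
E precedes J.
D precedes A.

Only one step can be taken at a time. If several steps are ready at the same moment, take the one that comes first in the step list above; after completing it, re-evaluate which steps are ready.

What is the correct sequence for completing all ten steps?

Only C has no prerequisites, so it is first.
G needed C, now all done → G.
B and D are both available; B is listed earlier → B.
E now also ready, so the ready set is {E, D}; E is listed earlier → E.
D needed G and C, now all done → D.
Now J, I and A have their prerequisites met. J is listed earlier, so J next.
H now also ready, so the ready set is {H, I, A}; H is listed earlier → H.
I and A are both available; I is listed earlier → I.
Next only A has its prerequisites met → A.
That leaves F as the only ready step → F.

C, G, B, E, D, J, H, I, A, F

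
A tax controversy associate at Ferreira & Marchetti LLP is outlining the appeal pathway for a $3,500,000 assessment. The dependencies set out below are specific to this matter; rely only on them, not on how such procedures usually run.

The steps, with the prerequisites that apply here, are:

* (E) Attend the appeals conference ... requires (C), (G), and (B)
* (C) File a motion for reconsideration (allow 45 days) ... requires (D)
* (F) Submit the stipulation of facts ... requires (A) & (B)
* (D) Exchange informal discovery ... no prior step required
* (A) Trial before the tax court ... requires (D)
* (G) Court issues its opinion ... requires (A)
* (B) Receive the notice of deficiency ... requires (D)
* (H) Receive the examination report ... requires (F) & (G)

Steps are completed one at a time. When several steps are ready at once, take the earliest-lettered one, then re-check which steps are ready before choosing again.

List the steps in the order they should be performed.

Only (D) has no prerequisites, so it is first.
Now (A), (B) and (C) have their prerequisites met. (A) has the earlier label, so (A) next.
(G) now also ready, so the ready set is {(B), (C), (G)}; (B) has the earlier label → (B).
(F) now also ready, so the ready set is {(C), (F), (G)}; (C) has the earlier label → (C).
(F) and (G) are both available; (F) has the earlier label → (F).
That leaves (G) as the only ready step → (G).
Ready: (E) and (H). (E) has the earlier label → (E).
(H) needed (F) and (G), now all done → (H).

(D), (A), (B), (C), (F), (G), (E), (H)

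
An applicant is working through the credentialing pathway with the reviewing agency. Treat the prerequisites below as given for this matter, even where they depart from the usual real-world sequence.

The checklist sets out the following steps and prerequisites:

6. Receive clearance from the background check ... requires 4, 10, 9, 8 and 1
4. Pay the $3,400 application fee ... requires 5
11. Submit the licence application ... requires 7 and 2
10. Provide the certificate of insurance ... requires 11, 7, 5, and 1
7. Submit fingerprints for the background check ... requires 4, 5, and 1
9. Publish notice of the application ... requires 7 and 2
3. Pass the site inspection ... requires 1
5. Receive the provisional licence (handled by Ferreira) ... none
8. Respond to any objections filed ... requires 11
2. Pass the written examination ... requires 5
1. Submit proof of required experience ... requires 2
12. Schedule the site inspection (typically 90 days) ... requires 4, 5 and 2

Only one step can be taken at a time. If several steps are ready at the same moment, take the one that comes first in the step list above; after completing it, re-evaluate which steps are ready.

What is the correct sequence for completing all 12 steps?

5 4 2 1 7 11 10 9 3 8 6 12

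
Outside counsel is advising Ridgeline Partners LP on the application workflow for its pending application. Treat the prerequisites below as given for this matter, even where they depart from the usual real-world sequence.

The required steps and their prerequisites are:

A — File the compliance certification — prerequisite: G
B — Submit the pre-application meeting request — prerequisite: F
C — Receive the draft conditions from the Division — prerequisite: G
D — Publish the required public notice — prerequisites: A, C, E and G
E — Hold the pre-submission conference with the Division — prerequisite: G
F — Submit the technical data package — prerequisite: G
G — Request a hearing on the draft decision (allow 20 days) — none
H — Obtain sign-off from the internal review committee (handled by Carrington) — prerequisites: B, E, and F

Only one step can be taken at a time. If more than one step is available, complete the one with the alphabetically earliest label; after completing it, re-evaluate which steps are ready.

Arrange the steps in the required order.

G A C E D F B H

Only G has no prerequisites, so it is first.
Ready: A, C, E and F. A has the earlier label → A.
C, E and F are all available; C has the earlier label → C.
E and F are both available; E has the earlier label → E.
D and F are both available; D has the earlier label → D.
F is the only step now ready → F.
Next only B has its prerequisites met → B.
That leaves H as the only ready step → H.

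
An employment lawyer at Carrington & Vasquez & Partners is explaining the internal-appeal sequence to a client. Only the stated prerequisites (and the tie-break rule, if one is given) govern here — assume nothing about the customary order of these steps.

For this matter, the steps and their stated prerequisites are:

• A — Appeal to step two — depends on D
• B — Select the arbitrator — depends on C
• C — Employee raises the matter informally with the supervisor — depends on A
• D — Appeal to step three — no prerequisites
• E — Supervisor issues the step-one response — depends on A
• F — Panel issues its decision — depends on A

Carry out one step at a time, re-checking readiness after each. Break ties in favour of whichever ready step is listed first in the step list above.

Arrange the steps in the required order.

Only D has no prerequisites, so it is first.
That leaves A as the only ready step → A.
Ready: C, E and F. C is listed earlier → C.
Ready: B, E and F. B is listed earlier → B.
Now E and F have their prerequisites met. E is listed earlier, so E next.
F needed A, now all done → F.

D, A, C, B, E, F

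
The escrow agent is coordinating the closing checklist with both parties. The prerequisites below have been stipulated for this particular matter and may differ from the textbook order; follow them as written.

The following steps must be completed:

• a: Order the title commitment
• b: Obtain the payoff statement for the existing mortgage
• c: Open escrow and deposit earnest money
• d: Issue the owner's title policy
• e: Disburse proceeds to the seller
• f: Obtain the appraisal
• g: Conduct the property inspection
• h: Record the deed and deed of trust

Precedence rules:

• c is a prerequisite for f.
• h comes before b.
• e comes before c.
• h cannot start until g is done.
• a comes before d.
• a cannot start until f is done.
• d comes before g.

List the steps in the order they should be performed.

e is the only step with nothing outstanding, so it goes first.
c needed e, now all done → c.
Next only f has its prerequisites met → f.
That leaves a as the only ready step → a.
d needed a, now all done → d.
g needed d, now all done → g.
Next only h has its prerequisites met → h.
b needed h, now all done → b.

e, c, f, a, d, g, h, b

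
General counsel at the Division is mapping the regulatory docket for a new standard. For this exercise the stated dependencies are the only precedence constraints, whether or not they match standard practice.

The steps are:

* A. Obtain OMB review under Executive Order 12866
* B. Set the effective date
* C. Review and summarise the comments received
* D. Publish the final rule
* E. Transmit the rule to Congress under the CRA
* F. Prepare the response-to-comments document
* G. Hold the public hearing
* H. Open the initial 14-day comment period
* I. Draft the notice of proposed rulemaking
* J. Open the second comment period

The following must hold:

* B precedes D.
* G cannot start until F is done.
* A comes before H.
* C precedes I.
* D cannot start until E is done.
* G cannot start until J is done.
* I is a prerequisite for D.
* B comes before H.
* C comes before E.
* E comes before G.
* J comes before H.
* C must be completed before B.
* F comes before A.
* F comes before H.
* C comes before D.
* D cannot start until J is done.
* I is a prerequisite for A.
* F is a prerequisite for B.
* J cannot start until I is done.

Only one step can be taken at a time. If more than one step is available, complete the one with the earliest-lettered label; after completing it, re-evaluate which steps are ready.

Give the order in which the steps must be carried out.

C, E, F, B, I, A, J, D, G, H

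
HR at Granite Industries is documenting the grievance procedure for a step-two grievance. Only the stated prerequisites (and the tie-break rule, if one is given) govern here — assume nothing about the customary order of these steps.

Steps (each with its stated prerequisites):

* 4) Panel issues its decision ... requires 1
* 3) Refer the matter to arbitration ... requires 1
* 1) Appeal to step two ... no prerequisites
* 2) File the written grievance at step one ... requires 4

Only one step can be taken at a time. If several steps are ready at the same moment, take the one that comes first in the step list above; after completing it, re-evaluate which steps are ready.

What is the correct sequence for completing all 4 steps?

1 4 3 2

1 has no prerequisites → 1 first.
4 and 3 are both available; 4 is listed earlier → 4.
2 now also ready, so the ready set is {3, 2}; 3 is listed earlier → 3.
Next only 2 has its prerequisites met → 2.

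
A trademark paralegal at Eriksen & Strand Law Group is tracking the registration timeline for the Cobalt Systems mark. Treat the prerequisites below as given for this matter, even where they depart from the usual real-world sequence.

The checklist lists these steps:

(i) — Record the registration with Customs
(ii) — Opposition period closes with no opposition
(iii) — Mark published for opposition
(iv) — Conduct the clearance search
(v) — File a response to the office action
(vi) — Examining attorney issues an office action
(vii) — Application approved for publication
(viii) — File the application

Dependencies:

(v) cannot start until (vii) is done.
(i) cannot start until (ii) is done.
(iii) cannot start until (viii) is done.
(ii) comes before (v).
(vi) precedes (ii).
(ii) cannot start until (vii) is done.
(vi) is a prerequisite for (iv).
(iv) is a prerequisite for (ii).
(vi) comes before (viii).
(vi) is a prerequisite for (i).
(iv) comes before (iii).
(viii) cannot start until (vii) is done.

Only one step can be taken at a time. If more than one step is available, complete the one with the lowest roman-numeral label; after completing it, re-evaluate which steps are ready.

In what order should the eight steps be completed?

(vi) → (iv) → (vii) → (ii) → (i) → (v) → (viii) → (iii)

(vi) and (vii) have no prerequisites; (vi) has the earlier label, so (vi) is first.
Now (iv) and (vii) have their prerequisites met. (iv) has the earlier label, so (iv) next.
That leaves (vii) as the only ready step → (vii).
Ready: (ii) and (viii). (ii) has the earlier label → (ii).
Now (i), (v) and (viii) have their prerequisites met. (i) has the earlier label, so (i) next.
Ready: (v) and (viii). (v) has the earlier label → (v).
(viii) needed (vi) and (vii), now all done → (viii).
Next only (iii) has its prerequisites met → (iii).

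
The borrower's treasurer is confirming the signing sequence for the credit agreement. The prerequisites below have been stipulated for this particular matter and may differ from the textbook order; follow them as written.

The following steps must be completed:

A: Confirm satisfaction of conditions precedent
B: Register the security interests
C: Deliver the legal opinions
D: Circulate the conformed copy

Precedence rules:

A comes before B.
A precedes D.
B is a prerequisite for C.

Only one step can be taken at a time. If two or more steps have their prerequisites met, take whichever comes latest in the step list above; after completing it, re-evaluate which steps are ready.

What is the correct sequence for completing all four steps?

A is the only step with nothing outstanding, so it goes first.
Ready: D and B. D is listed later → D.
That leaves B as the only ready step → B.
C needed B, now all done → C.

A, D, B, C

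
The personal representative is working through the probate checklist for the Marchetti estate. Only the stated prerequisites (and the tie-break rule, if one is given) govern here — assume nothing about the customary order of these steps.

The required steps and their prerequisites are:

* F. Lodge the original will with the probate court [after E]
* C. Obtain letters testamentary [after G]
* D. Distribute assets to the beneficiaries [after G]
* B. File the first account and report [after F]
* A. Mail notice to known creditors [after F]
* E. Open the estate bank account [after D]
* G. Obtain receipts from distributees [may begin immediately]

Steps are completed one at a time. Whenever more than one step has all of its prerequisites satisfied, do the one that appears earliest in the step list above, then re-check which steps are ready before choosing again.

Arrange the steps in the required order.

G → C → D → E → F → B → A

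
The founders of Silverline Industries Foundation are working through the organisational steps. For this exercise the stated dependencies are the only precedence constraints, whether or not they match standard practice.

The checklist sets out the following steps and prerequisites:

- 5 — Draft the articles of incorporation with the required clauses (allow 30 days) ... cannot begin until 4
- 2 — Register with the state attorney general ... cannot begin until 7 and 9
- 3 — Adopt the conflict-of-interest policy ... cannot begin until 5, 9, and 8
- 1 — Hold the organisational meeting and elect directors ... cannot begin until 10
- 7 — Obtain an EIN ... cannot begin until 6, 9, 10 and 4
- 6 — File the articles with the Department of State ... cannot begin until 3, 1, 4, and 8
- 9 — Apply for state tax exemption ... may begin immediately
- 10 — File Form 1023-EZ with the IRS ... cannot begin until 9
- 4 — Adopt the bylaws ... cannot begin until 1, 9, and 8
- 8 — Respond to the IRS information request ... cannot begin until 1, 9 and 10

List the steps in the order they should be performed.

9 → 10 → 1 → 8 → 4 → 5 → 3 → 6 → 7 → 2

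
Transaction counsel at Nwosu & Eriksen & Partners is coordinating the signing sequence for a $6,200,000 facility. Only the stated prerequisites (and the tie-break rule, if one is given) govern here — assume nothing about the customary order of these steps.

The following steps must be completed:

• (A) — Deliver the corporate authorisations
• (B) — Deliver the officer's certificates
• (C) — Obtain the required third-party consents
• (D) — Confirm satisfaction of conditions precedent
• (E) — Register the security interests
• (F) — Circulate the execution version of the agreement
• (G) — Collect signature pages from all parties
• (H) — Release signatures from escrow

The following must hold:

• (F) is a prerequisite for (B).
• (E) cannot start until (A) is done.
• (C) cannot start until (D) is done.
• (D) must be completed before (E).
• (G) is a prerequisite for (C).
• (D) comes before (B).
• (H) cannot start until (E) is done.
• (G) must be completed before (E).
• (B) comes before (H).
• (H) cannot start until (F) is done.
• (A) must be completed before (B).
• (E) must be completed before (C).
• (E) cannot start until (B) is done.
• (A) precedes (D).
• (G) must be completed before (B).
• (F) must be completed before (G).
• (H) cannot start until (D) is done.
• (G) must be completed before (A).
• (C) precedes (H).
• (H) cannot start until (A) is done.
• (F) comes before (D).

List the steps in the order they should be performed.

(F), (G), (A), (D), (B), (E), (C), (H)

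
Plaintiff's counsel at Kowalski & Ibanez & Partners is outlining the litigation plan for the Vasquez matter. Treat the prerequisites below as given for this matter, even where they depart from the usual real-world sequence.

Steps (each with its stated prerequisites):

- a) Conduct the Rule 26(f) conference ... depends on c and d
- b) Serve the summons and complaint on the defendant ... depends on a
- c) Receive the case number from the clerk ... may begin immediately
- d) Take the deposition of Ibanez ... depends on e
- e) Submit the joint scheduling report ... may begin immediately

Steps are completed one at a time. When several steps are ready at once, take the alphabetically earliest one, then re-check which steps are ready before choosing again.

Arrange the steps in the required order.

c and e have no prerequisites; c has the earlier label, so c is first.
Next only e has its prerequisites met → e.
d is the only step now ready → d.
a needed c and d, now all done → a.
b needed a, now all done → b.

c e d a b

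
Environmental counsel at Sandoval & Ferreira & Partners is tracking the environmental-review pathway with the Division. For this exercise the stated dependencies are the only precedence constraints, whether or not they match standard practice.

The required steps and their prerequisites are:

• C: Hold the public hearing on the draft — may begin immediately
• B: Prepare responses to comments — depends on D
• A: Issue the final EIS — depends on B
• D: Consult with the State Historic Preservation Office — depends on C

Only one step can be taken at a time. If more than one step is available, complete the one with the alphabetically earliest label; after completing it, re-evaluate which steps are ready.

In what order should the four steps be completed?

Only C has no prerequisites, so it is first.
D needed C, now all done → D.
Next only B has its prerequisites met → B.
That leaves A as the only ready step → A.

C → D → B → A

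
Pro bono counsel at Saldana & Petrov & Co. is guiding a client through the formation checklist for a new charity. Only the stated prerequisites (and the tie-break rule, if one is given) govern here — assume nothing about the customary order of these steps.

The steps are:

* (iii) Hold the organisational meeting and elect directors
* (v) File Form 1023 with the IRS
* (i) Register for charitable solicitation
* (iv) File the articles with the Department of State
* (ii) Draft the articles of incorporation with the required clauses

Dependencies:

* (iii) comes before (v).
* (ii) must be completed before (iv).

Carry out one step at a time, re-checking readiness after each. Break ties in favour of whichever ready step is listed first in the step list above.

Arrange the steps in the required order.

(iii), (i) and (ii) have no prerequisites; (iii) is listed earlier, so (iii) is first.
(v) now also ready, so the ready set is {(v), (i), (ii)}; (v) is listed earlier → (v).
Now (i) and (ii) have their prerequisites met. (i) is listed earlier, so (i) next.
That leaves (ii) as the only ready step → (ii).
That leaves (iv) as the only ready step → (iv).

(iii) → (v) → (i) → (ii) → (iv)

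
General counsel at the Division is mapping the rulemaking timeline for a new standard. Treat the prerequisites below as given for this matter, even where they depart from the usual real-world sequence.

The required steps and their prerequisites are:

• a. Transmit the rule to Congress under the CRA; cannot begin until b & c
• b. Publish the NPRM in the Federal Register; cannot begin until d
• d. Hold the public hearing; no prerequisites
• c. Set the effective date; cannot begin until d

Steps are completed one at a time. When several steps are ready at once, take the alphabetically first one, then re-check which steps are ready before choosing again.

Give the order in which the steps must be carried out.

d is the only step with nothing outstanding, so it goes first.
Now b and c have their prerequisites met. b has the earlier label, so b next.
c needed d, now all done → c.
That leaves a as the only ready step → a.

d, b, c, a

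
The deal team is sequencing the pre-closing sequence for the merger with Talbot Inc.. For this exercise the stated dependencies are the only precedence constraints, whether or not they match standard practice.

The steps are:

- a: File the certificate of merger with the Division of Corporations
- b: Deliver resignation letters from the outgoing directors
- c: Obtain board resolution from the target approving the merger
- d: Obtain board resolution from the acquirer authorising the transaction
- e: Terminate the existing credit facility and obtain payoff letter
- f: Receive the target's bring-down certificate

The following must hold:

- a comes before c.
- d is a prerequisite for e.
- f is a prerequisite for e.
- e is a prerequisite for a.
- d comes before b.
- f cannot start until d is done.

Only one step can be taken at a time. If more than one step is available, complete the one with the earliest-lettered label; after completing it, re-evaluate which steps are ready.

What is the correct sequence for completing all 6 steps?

Only d has no prerequisites, so it is first.
Now b and f have their prerequisites met. b has the earlier label, so b next.
f is the only step now ready → f.
e needed d and f, now all done → e.
a is the only step now ready → a.
That leaves c as the only ready step → c.

d, b, f, e, a, c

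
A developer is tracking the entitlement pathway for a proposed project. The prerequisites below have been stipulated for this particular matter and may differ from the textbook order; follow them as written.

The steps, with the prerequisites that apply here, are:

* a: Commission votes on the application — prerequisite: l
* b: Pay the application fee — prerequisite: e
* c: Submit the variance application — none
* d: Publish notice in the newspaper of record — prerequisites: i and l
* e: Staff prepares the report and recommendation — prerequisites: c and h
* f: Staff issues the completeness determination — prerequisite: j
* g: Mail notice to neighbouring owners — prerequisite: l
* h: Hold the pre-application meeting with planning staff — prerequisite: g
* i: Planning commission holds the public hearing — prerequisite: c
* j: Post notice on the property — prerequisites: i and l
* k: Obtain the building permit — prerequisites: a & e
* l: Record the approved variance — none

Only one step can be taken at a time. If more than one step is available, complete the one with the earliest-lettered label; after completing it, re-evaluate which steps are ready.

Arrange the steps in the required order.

c, i, l, a, d, g, h, e, b, j, f, k

Nothing is required for c and l. c has the earlier label → c first.
Now i and l have their prerequisites met. i has the earlier label, so i next.
l is the only step now ready → l.
Now a, d, g and j have their prerequisites met. a has the earlier label, so a next.
Ready: d, g and j. d has the earlier label → d.
Now g and j have their prerequisites met. g has the earlier label, so g next.
h and j are both available; h has the earlier label → h.
e now also ready, so the ready set is {e, j}; e has the earlier label → e.
b and k now also ready, so the ready set is {b, j, k}; b has the earlier label → b.
Now j and k have their prerequisites met. j has the earlier label, so j next.
f now also ready, so the ready set is {f, k}; f has the earlier label → f.
k needed a and e, now all done → k.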